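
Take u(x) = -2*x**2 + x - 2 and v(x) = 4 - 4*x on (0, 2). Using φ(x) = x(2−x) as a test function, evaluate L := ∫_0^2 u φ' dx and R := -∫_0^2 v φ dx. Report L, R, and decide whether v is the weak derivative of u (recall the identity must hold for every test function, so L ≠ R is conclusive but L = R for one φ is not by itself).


LHS = 4, RHS = 0. No, v is not the weak derivative of u.

u(x) = -2*x**2 + x - 2, classical derivative u'(x) = 1 - 4*x.
φ(x) = x(2−x), so φ'(x) = 2 - 2*x.
Note φ(0) = φ(2) = 0, so the boundary term u·φ vanishes.
LHS = ∫_0^2 u(x) φ'(x) dx = ∫_0^2 (4*x^3 - 6*x^2 + 6*x - 4) dx. Term by term:
  ∫_0^2 4*x^3 dx = 16;  ∫_0^2 -6*x^2 dx = -16;  ∫_0^2 6*x dx = 12;
  ∫_0^2 -4 dx = -8.
Sum: 16 − 16 + 12 − 8 = 4.
So LHS = 4.
∫_0^2 v(x) φ(x) dx = ∫_0^2 (4*x^3 - 12*x^2 + 8*x) dx. Term by term:
  ∫_0^2 4*x^3 dx = 16;  ∫_0^2 -12*x^2 dx = -32;  ∫_0^2 8*x dx = 16.
Sum: 16 − 32 + 16 = 0.
So RHS = -∫_0^2 v(x) φ(x) dx = 0.
LHS − RHS = 4 ≠ 0, so the identity fails.
(For a valid weak derivative the identity must hold for EVERY test function, in particular this one. The failure shows v is NOT the weak derivative of u.)
Correct weak derivative would be u'(x) = 1 - 4*x.


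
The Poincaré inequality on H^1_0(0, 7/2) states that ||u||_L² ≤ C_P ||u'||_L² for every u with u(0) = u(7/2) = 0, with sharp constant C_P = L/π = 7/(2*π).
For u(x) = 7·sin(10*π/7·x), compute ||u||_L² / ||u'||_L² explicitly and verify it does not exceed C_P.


||u||_L² / ||u'||_L² = 7/(10*π) < C_P = 7/(2*π).

u(x) = 7·sin(10*π/7·x), so u'(x) = 10*π*cos(10*π*x/7).
Writing u(x) = A·sin(kπx/L) with A = 7 and k = 5, use ∫_0^L sin²(kπx/L) dx = L/2 and ∫_0^L cos²(kπx/L) dx = L/2.
u² = 49·sin²(10*π/7·x) and (u')² = 100*π^2·cos²(10*π/7·x), and each of sin², cos² integrates to L/2 = 7/4 over (0, 7/2).
∫_0^7/2 u² dx = 343/4, so ||u||_L² = 7*sqrt(7)/2.
∫_0^7/2 (u')² dx = 175*π^2, so ||u'||_L² = 5*sqrt(7)*π.
Ratio ||u||_L² / ||u'||_L² = 7/(10*π).
Sharp Poincaré constant on H^1_0(0, 7/2) is C_P = L/π = 7/(2*π), achieved by sin(2*π/7·x).
This is the k = 5 harmonic; the ratio L/(kπ) is strictly less than C_P = L/π, consistent with the sharp inequality ||u||_L² ≤ C_P ||u'||_L².


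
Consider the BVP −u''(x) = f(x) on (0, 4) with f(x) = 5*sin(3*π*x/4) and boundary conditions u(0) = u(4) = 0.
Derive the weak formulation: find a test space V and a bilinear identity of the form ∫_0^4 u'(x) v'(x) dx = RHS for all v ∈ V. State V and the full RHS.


V = H^1_0(0, 4) (so v(0) = v(4) = 0); weak form: ∫_0^4 u'v' dx = ∫_0^4 (5*sin(3*π*x/4)) v dx for all v ∈ V.

Multiply both sides by a test function v and integrate from 0 to 4:
  ∫_0^4 −u''(x) v(x) dx = ∫_0^4 f(x) v(x) dx.
Integrate the LHS by parts once:
  ∫_0^4 −u'' v dx = −[u'(x) v(x)]_0^4 + ∫_0^4 u'(x) v'(x) dx.
Thus ∫_0^4 u'(x) v'(x) dx = ∫_0^4 f(x) v(x) dx + [u'(x) v(x)]_0^4.
Choose V so that boundary terms are either known or forced to vanish.
u is Dirichlet: u(0) = u(4) = 0. Let V = H^1_0(0, 4); then v(0) = v(4) = 0, and [u' v]_0^4 = 0.
Weak formulation: find u (satisfying any essential BC) such that ∫_0^4 u'(x) v'(x) dx = ∫_0^4 f v dx for all v ∈ V.
Substituting f(x) = 5*sin(3*π*x/4), the right-hand side is ∫_0^4 (5*sin(3*π*x/4)) v dx.


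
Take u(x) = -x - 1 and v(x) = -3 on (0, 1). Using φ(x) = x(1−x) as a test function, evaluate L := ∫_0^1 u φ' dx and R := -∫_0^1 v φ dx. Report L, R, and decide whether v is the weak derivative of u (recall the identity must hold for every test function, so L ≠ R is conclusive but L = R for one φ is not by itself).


LHS = 1/6, RHS = 1/2. No, v is not the weak derivative of u.

u(x) = -x - 1, classical derivative u'(x) = -1.
φ(x) = x(1−x), so φ'(x) = 1 - 2*x.
Note φ(0) = φ(1) = 0, so the boundary term u·φ vanishes.
LHS = ∫_0^1 u(x) φ'(x) dx = ∫_0^1 (2*x^2 + x - 1) dx. Term by term:
  ∫_0^1 2*x^2 dx = 2/3;  ∫_0^1 x dx = 1/2;  ∫_0^1 -1 dx = -1.
Sum: 2/3 + 1/2 − 1 = 1/6.
So LHS = 1/6.
∫_0^1 v(x) φ(x) dx = ∫_0^1 (3*x^2 - 3*x) dx. Term by term:
  ∫_0^1 3*x^2 dx = 1;  ∫_0^1 -3*x dx = -3/2.
Sum: 1 − 3/2 = -1/2.
So RHS = -∫_0^1 v(x) φ(x) dx = 1/2.
LHS − RHS = -1/3 ≠ 0, so the identity fails.
(For a valid weak derivative the identity must hold for EVERY test function, in particular this one. The failure shows v is NOT the weak derivative of u.)
Correct weak derivative would be u'(x) = -1.


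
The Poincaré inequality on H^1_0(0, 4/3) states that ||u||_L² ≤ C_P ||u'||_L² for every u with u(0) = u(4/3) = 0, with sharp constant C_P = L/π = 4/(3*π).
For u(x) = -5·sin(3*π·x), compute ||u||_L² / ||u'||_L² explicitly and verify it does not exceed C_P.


||u||_L² / ||u'||_L² = 1/(3*π) < C_P = 4/(3*π).

u(x) = -5·sin(3*π·x), so u'(x) = -15*π*cos(3*π*x).
Writing u(x) = A·sin(kπx/L) with A = -5 and k = 4, use ∫_0^L sin²(kπx/L) dx = L/2 and ∫_0^L cos²(kπx/L) dx = L/2.
u² = 25·sin²(3*π·x) and (u')² = 225*π^2·cos²(3*π·x), and each of sin², cos² integrates to L/2 = 2/3 over (0, 4/3).
∫_0^4/3 u² dx = 50/3, so ||u||_L² = 5*sqrt(6)/3.
∫_0^4/3 (u')² dx = 150*π^2, so ||u'||_L² = 5*sqrt(6)*π.
Ratio ||u||_L² / ||u'||_L² = 1/(3*π).
Sharp Poincaré constant on H^1_0(0, 4/3) is C_P = L/π = 4/(3*π), achieved by sin(3*π/4·x).
This is the k = 4 harmonic; the ratio L/(kπ) is strictly less than C_P = L/π, consistent with the sharp inequality ||u||_L² ≤ C_P ||u'||_L².


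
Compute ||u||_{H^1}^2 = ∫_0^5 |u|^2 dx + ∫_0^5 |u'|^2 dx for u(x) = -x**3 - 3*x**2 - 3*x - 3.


||u||_{H^1}^2 = 387105/7

The H^1 norm (squared) on an interval (0, L) is
  ||u||_{H^1}^2 = ∫_0^L u(x)^2 dx + ∫_0^L u'(x)^2 dx.
Compute u'(x) = -3*x**2 - 6*x - 3.
Then u(x)^2 = x**6 + 6*x**5 + 15*x**4 + 24*x**3 + 27*x**2 + 18*x + 9 and u'(x)^2 = 9*x**4 + 36*x**3 + 54*x**2 + 36*x + 9.
Integrate each monomial from 0 to 5 using ∫_0^5 c·x^n dx = c·5^(n+1)/(n+1):
  ∫_0^5 u(x)^2 dx = ∫_0^5 (x^6 + 6*x^5 + 15*x^4 + 24*x^3 + 27*x^2 + 18*x + 9) dx. Term by term:
    ∫_0^5 x^6 dx = 78125/7;  ∫_0^5 6*x^5 dx = 15625;  ∫_0^5 15*x^4 dx = 9375;
    ∫_0^5 24*x^3 dx = 3750;  ∫_0^5 27*x^2 dx = 1125;  ∫_0^5 18*x dx = 225;
    ∫_0^5 9 dx = 45.
  Sum: 78125/7 + 15625 + 9375 + 3750 + 1125 + 225 + 45 = 289140/7.
  ∫_0^5 u'(x)^2 dx = ∫_0^5 (9*x^4 + 36*x^3 + 54*x^2 + 36*x + 9) dx. Term by term:
    ∫_0^5 9*x^4 dx = 5625;  ∫_0^5 36*x^3 dx = 5625;  ∫_0^5 54*x^2 dx = 2250;
    ∫_0^5 36*x dx = 450;  ∫_0^5 9 dx = 45.
  Sum: 5625 + 5625 + 2250 + 450 + 45 = 13995.
Adding: ||u||_{H^1}^2 = 289140/7 + 13995 = 387105/7.


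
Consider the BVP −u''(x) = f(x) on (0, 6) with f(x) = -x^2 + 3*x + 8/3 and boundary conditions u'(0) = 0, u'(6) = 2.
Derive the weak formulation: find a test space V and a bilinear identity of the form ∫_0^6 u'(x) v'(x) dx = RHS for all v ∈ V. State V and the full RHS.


V = H^1(0, 6) (v unrestricted at boundary; u is determined up to an additive constant); weak form: ∫_0^6 u'v' dx = ∫_0^6 (-x^2 + 3*x + 8/3) v dx + 2·v(6) for all v ∈ V.

Multiply both sides by a test function v and integrate from 0 to 6:
  ∫_0^6 −u''(x) v(x) dx = ∫_0^6 f(x) v(x) dx.
Integrate the LHS by parts once:
  ∫_0^6 −u'' v dx = −[u'(x) v(x)]_0^6 + ∫_0^6 u'(x) v'(x) dx.
Thus ∫_0^6 u'(x) v'(x) dx = ∫_0^6 f(x) v(x) dx + [u'(x) v(x)]_0^6.
Choose V so that boundary terms are either known or forced to vanish.
u has inhomogeneous Neumann u'(0) = 0, u'(6) = 2. [u' v]_0^6 = (2)·v(6) − (0)·v(0) = 2·v(6). Take V = H^1(0, 6); boundary term becomes part of RHS.
Weak formulation: find u (satisfying any essential BC) such that ∫_0^6 u'(x) v'(x) dx = ∫_0^6 f v dx + 2·v(6) for all v ∈ V (Neumann data are natural BCs: they enter the RHS as boundary terms).
Substituting f(x) = -x^2 + 3*x + 8/3, the right-hand side is ∫_0^6 (-x^2 + 3*x + 8/3) v dx + 2·v(6).
Compatibility check (pure Neumann): taking v ≡ 1 ∈ V gives 0 = ∫_0^6 f dx + (2) − (0), i.e. ∫_0^6 f dx must equal u'(0) − u'(6) = -2. Indeed ∫_0^6 (-x^2 + 3*x + 8/3) dx = -2, so the data are compatible. The solution is then unique only up to an additive constant (fix it e.g. by requiring ∫_0^6 u dx = 0).


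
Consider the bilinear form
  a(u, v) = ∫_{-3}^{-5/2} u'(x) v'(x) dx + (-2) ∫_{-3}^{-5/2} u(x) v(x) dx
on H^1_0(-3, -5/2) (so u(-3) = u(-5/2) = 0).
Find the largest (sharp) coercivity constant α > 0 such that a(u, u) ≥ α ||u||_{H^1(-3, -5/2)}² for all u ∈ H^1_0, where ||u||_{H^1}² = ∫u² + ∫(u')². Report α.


α = 2*(-1 + 2*π^2)/(1 + 4*π^2)

Coercivity of a(·,·) on H^1_0(-3, -5/2) means a(u, u) ≥ α ||u||_{H^1}² for every u ∈ H^1_0.
The interval has length L = 1/2, and Poincaré/coercivity depend only on L. Here a(u, u) = ∫(u')² + (-2)·∫u².
Here c = -2 < 0 with |c| < (π/L)² = 4*π^2, so coercivity still holds. The condition a(u,u) ≥ α||u||_{H^1}² reads (1−α)∫(u')² ≥ (α−c)∫u². Any admissible α is ≤ 1 (rapidly oscillating u have ∫u²/∫(u')² → 0), and α = 1 would force 0 ≥ (1−c)∫u², impossible since c < 1; so 1−α > 0. By the sharp Poincaré inequality on H^1_0 of an interval of length L, ∫(u')² ≥ (π/L)²∫u² with equality for the first sine mode sin(π(x−x₀)/L) (x₀ the left endpoint), so the inequality holds for all u iff (1−α)(π/L)² ≥ α − c, i.e. α ≤ ((π/L)² + c)/((π/L)² + 1) = (1 + c(L/π)²)/(1 + (L/π)²). (Direct route, valid since c ≤ 0: Poincaré gives c∫u² ≥ c(L/π)²∫(u')², so a(u,u) ≥ (1 + c(L/π)²)∫(u')², while ||u||_{H^1}² ≤ (1 + (L/π)²)∫(u')²; dividing yields the same α.) With (π/L)² = 4*π^2 and c = -2, the largest admissible constant is α = ((π/L)² + c)/((π/L)² + 1).
Simplifying, α = 2*(-1 + 2*π^2)/(1 + 4*π^2).


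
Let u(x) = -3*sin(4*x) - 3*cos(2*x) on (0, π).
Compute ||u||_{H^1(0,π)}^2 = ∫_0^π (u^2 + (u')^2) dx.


||u||_{H^1(0,π)}^2 = 99*π

u'(x) = 6*sin(2*x) - 12*cos(4*x).
Expand u² and (u')² and integrate term by term on (0, π), using: for integers n ≥ 1, ∫_0^π sin²(nx) dx = ∫_0^π cos²(nx) dx = π/2; for n ≠ n', ∫_0^π sin(nx)sin(n'x) dx = ∫_0^π cos(nx)cos(n'x) dx = 0; and by product-to-sum, ∫_0^π sin(nx)cos(n'x) dx = ½∫_0^π [sin((n+n')x) + sin((n−n')x)] dx, which is 0 when n+n' is even and 2n/(n²−n'²) when n+n' is odd (it need not vanish on (0, π)).
  u² squared terms: (-3)²·∫cos(2x)² dx = 9·π/2 = 9*π/2;  (-3)²·∫sin(4x)² dx = 9·π/2 = 9*π/2.
  u² cross terms: 2·(-3)·(-3)·∫cos(2x)·sin(4x) dx = 18·(0) = 0.
  So ∫_0^π u² dx = 9*π/2 + 9*π/2 + 0 = 9*π.
  (u')² squared terms: (-12)²·∫cos(4x)² dx = 144·π/2 = 72*π;  (6)²·∫sin(2x)² dx = 36·π/2 = 18*π.
  (u')² cross terms: 2·(-12)·(6)·∫cos(4x)·sin(2x) dx = -144·(0) = 0.
  So ∫_0^π (u')² dx = 72*π + 18*π + 0 = 90*π.
||u||_{H^1}^2 = (9*π) + (90*π) = 99*π.


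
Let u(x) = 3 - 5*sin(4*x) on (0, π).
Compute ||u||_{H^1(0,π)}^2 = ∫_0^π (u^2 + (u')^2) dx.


||u||_{H^1(0,π)}^2 = 443*π/2

u'(x) = -20*cos(4*x).
Expand u² and (u')² and integrate term by term on (0, π), using: for integers n ≥ 1, ∫_0^π sin²(nx) dx = ∫_0^π cos²(nx) dx = π/2; for n ≠ n', ∫_0^π sin(nx)sin(n'x) dx = ∫_0^π cos(nx)cos(n'x) dx = 0; and by product-to-sum, ∫_0^π sin(nx)cos(n'x) dx = ½∫_0^π [sin((n+n')x) + sin((n−n')x)] dx, which is 0 when n+n' is even and 2n/(n²−n'²) when n+n' is odd (it need not vanish on (0, π)). For the constant mode: ∫_0^π 1 dx = π, ∫_0^π cos(nx) dx = 0, ∫_0^π sin(nx) dx = (1−(−1)^n)/n.
  u² squared terms: (3)²·∫1 dx = 9·π = 9*π;  (-5)²·∫sin(4x)² dx = 25·π/2 = 25*π/2.
  u² cross terms: 2·(3)·(-5)·∫1·sin(4x) dx = -30·(0) = 0.
  So ∫_0^π u² dx = 9*π + 25*π/2 + 0 = 43*π/2.
  (u')² squared terms: (-20)²·∫cos(4x)² dx = 400·π/2 = 200*π.
  So ∫_0^π (u')² dx = 200*π.
||u||_{H^1}^2 = (43*π/2) + (200*π) = 443*π/2.


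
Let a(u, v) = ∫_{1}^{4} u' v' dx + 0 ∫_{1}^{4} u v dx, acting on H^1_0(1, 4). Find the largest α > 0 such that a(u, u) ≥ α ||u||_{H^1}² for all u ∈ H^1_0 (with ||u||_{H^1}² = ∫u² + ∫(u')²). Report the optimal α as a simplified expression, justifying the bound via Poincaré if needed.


α = π^2/(9 + π^2)

Coercivity of a(·,·) on H^1_0(1, 4) means a(u, u) ≥ α ||u||_{H^1}² for every u ∈ H^1_0.
The interval has length L = 3, and Poincaré/coercivity depend only on L. Here a(u, u) = ∫(u')² + (0)·∫u².
Here c = 0, so a(u,u) = ∫(u')² alone. The condition a(u,u) ≥ α||u||_{H^1}² reads (1−α)∫(u')² ≥ (α−c)∫u². Any admissible α is ≤ 1 (rapidly oscillating u have ∫u²/∫(u')² → 0), and α = 1 would force 0 ≥ (1−c)∫u², impossible since c < 1; so 1−α > 0. By the sharp Poincaré inequality on H^1_0 of an interval of length L, ∫(u')² ≥ (π/L)²∫u² with equality for the first sine mode sin(π(x−x₀)/L) (x₀ the left endpoint), so the inequality holds for all u iff (1−α)(π/L)² ≥ α − c, i.e. α ≤ ((π/L)² + c)/((π/L)² + 1) = (1 + c(L/π)²)/(1 + (L/π)²). (Direct route, valid since c ≤ 0: Poincaré gives c∫u² ≥ c(L/π)²∫(u')², so a(u,u) ≥ (1 + c(L/π)²)∫(u')², while ||u||_{H^1}² ≤ (1 + (L/π)²)∫(u')²; dividing yields the same α.) With (π/L)² = π^2/9 and c = 0, the largest admissible constant is α = ((π/L)² + c)/((π/L)² + 1).
Simplifying, α = π^2/(9 + π^2).


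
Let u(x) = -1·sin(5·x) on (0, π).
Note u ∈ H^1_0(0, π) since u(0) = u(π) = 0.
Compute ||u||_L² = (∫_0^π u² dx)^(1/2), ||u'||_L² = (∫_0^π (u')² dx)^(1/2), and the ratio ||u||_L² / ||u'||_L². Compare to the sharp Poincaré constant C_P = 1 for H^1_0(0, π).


||u||_L² / ||u'||_L² = 1/5 < C_P = 1.

u(x) = -1·sin(5·x), so u'(x) = -5*cos(5*x).
Writing u(x) = A·sin(kπx/L) with A = -1 and k = 5, use ∫_0^L sin²(kπx/L) dx = L/2 and ∫_0^L cos²(kπx/L) dx = L/2.
u² = 1·sin²(5·x) and (u')² = 25·cos²(5·x), and each of sin², cos² integrates to L/2 = π/2 over (0, π).
∫_0^π u² dx = π/2, so ||u||_L² = sqrt(2)*sqrt(π)/2.
∫_0^π (u')² dx = 25*π/2, so ||u'||_L² = 5*sqrt(2)*sqrt(π)/2.
Ratio ||u||_L² / ||u'||_L² = 1/5.
Sharp Poincaré constant on H^1_0(0, π) is C_P = L/π = 1, achieved by sin(x).
This is the k = 5 harmonic; the ratio L/(kπ) is strictly less than C_P = L/π, consistent with the sharp inequality ||u||_L² ≤ C_P ||u'||_L².


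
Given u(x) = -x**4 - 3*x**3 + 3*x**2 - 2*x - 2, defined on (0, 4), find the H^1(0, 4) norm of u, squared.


||u||_{H^1}^2 = 53425376/315

The H^1 norm (squared) on an interval (0, L) is
  ||u||_{H^1}^2 = ∫_0^L u(x)^2 dx + ∫_0^L u'(x)^2 dx.
Compute u'(x) = -4*x**3 - 9*x**2 + 6*x - 2.
Then u(x)^2 = x**8 + 6*x**7 + 3*x**6 - 14*x**5 + 25*x**4 - 8*x**2 + 8*x + 4 and u'(x)^2 = 16*x**6 + 72*x**5 + 33*x**4 - 92*x**3 + 72*x**2 - 24*x + 4.
Integrate each monomial from 0 to 4 using ∫_0^4 c·x^n dx = c·4^(n+1)/(n+1):
  ∫_0^4 u(x)^2 dx = ∫_0^4 (x^8 + 6*x^7 + 3*x^6 - 14*x^5 + 25*x^4 - 8*x^2 + 8*x + 4) dx. Term by term:
    ∫_0^4 x^8 dx = 262144/9;  ∫_0^4 6*x^7 dx = 49152;  ∫_0^4 3*x^6 dx = 49152/7;
    ∫_0^4 -14*x^5 dx = -28672/3;  ∫_0^4 25*x^4 dx = 5120;  ∫_0^4 -8*x^2 dx = -512/3;
    ∫_0^4 8*x dx = 64;  ∫_0^4 4 dx = 16.
  Sum: 262144/9 + 49152 + 49152/7 − 28672/3 + 5120 − 512/3 + 64 + 16 = 5088688/63.
  ∫_0^4 u'(x)^2 dx = ∫_0^4 (16*x^6 + 72*x^5 + 33*x^4 - 92*x^3 + 72*x^2 - 24*x + 4) dx. Term by term:
    ∫_0^4 16*x^6 dx = 262144/7;  ∫_0^4 72*x^5 dx = 49152;  ∫_0^4 33*x^4 dx = 33792/5;
    ∫_0^4 -92*x^3 dx = -5888;  ∫_0^4 72*x^2 dx = 1536;  ∫_0^4 -24*x dx = -192;
    ∫_0^4 4 dx = 16.
  Sum: 262144/7 + 49152 + 33792/5 − 5888 + 1536 − 192 + 16 = 3109104/35.
Adding: ||u||_{H^1}^2 = 5088688/63 + 3109104/35 = 53425376/315.


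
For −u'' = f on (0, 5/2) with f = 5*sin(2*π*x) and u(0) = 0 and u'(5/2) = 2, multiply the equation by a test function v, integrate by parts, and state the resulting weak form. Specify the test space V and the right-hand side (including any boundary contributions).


V = {v ∈ H^1(0, 5/2) : v(0) = 0} (test functions vanish at x = 0 where u is specified); weak form: ∫_0^5/2 u'v' dx = ∫_0^5/2 (5*sin(2*π*x)) v dx + 2·v(5/2) for all v ∈ V.

Multiply both sides by a test function v and integrate from 0 to 5/2:
  ∫_0^5/2 −u''(x) v(x) dx = ∫_0^5/2 f(x) v(x) dx.
Integrate the LHS by parts once:
  ∫_0^5/2 −u'' v dx = −[u'(x) v(x)]_0^5/2 + ∫_0^5/2 u'(x) v'(x) dx.
Thus ∫_0^5/2 u'(x) v'(x) dx = ∫_0^5/2 f(x) v(x) dx + [u'(x) v(x)]_0^5/2.
Choose V so that boundary terms are either known or forced to vanish.
Mixed BC: u(0) = 0 (Dirichlet) and u'(5/2) = 2 (Neumann). Define V = {v ∈ H^1(0, 5/2) : v(0) = 0}. Then [u' v]_0^5/2 = u'(5/2)·v(5/2) − u'(0)·0 = 2·v(5/2).
Weak formulation: find u (satisfying any essential BC) such that ∫_0^5/2 u'(x) v'(x) dx = ∫_0^5/2 f v dx + 2·v(5/2) for all v ∈ V (Dirichlet at 0 absorbed into V; Neumann datum at x = 5/2 contributes the boundary term).
Substituting f(x) = 5*sin(2*π*x), the right-hand side is ∫_0^5/2 (5*sin(2*π*x)) v dx + 2·v(5/2).


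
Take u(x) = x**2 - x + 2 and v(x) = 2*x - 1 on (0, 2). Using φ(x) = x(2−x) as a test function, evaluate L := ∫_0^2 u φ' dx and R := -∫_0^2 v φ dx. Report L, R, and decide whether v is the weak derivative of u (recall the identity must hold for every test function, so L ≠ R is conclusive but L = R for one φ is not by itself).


LHS = -4/3, RHS = -4/3. Yes, v = u' weakly.

u(x) = x**2 - x + 2, classical derivative u'(x) = 2*x - 1.
φ(x) = x(2−x), so φ'(x) = 2 - 2*x.
Note φ(0) = φ(2) = 0, so the boundary term u·φ vanishes.
LHS = ∫_0^2 u(x) φ'(x) dx = ∫_0^2 (-2*x^3 + 4*x^2 - 6*x + 4) dx. Term by term:
  ∫_0^2 -2*x^3 dx = -8;  ∫_0^2 4*x^2 dx = 32/3;  ∫_0^2 -6*x dx = -12;
  ∫_0^2 4 dx = 8.
Sum: -8 + 32/3 − 12 + 8 = -4/3.
So LHS = -4/3.
∫_0^2 v(x) φ(x) dx = ∫_0^2 (-2*x^3 + 5*x^2 - 2*x) dx. Term by term:
  ∫_0^2 -2*x^3 dx = -8;  ∫_0^2 5*x^2 dx = 40/3;  ∫_0^2 -2*x dx = -4.
Sum: -8 + 40/3 − 4 = 4/3.
So RHS = -∫_0^2 v(x) φ(x) dx = -4/3.
LHS = RHS, so the identity holds for this test φ.
Moreover u is smooth here and v(x) = u'(x) = 2*x - 1 pointwise, so the identity holds for every test function. Hence v is the weak derivative of u.


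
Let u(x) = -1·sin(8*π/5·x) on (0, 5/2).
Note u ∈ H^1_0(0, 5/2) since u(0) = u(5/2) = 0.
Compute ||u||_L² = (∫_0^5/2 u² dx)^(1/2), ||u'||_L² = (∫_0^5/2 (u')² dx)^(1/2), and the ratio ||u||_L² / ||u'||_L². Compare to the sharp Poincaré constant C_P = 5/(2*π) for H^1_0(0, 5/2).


||u||_L² / ||u'||_L² = 5/(8*π) < C_P = 5/(2*π).

u(x) = -1·sin(8*π/5·x), so u'(x) = -8*π*cos(8*π*x/5)/5.
Writing u(x) = A·sin(kπx/L) with A = -1 and k = 4, use ∫_0^L sin²(kπx/L) dx = L/2 and ∫_0^L cos²(kπx/L) dx = L/2.
u² = 1·sin²(8*π/5·x) and (u')² = 64*π^2/25·cos²(8*π/5·x), and each of sin², cos² integrates to L/2 = 5/4 over (0, 5/2).
∫_0^5/2 u² dx = 5/4, so ||u||_L² = sqrt(5)/2.
∫_0^5/2 (u')² dx = 16*π^2/5, so ||u'||_L² = 4*sqrt(5)*π/5.
Ratio ||u||_L² / ||u'||_L² = 5/(8*π).
Sharp Poincaré constant on H^1_0(0, 5/2) is C_P = L/π = 5/(2*π), achieved by sin(2*π/5·x).
This is the k = 4 harmonic; the ratio L/(kπ) is strictly less than C_P = L/π, consistent with the sharp inequality ||u||_L² ≤ C_P ||u'||_L².


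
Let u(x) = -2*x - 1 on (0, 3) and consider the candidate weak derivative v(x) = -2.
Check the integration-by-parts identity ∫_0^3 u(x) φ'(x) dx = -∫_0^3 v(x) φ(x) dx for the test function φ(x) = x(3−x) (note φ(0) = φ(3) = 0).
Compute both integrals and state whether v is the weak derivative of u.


LHS = 9, RHS = 9. Yes, v = u' weakly.

u(x) = -2*x - 1, classical derivative u'(x) = -2.
φ(x) = x(3−x), so φ'(x) = 3 - 2*x.
Note φ(0) = φ(3) = 0, so the boundary term u·φ vanishes.
LHS = ∫_0^3 u(x) φ'(x) dx = ∫_0^3 (4*x^2 - 4*x - 3) dx. Term by term:
  ∫_0^3 4*x^2 dx = 36;  ∫_0^3 -4*x dx = -18;  ∫_0^3 -3 dx = -9.
Sum: 36 − 18 − 9 = 9.
So LHS = 9.
∫_0^3 v(x) φ(x) dx = ∫_0^3 (2*x^2 - 6*x) dx. Term by term:
  ∫_0^3 2*x^2 dx = 18;  ∫_0^3 -6*x dx = -27.
Sum: 18 − 27 = -9.
So RHS = -∫_0^3 v(x) φ(x) dx = 9.
LHS = RHS, so the identity holds for this test φ.
Moreover u is smooth here and v(x) = u'(x) = -2 pointwise, so the identity holds for every test function. Hence v is the weak derivative of u.


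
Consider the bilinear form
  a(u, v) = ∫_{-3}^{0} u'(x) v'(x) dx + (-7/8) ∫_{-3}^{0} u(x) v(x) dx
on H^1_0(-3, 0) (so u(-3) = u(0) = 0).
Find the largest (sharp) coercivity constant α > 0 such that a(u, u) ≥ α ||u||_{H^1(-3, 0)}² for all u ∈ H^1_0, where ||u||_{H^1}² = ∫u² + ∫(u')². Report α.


α = (-63/8 + π^2)/(9 + π^2)

Coercivity of a(·,·) on H^1_0(-3, 0) means a(u, u) ≥ α ||u||_{H^1}² for every u ∈ H^1_0.
The interval has length L = 3, and Poincaré/coercivity depend only on L. Here a(u, u) = ∫(u')² + (-7/8)·∫u².
Here c = -7/8 < 0 with |c| < (π/L)² = π^2/9, so coercivity still holds. The condition a(u,u) ≥ α||u||_{H^1}² reads (1−α)∫(u')² ≥ (α−c)∫u². Any admissible α is ≤ 1 (rapidly oscillating u have ∫u²/∫(u')² → 0), and α = 1 would force 0 ≥ (1−c)∫u², impossible since c < 1; so 1−α > 0. By the sharp Poincaré inequality on H^1_0 of an interval of length L, ∫(u')² ≥ (π/L)²∫u² with equality for the first sine mode sin(π(x−x₀)/L) (x₀ the left endpoint), so the inequality holds for all u iff (1−α)(π/L)² ≥ α − c, i.e. α ≤ ((π/L)² + c)/((π/L)² + 1) = (1 + c(L/π)²)/(1 + (L/π)²). (Direct route, valid since c ≤ 0: Poincaré gives c∫u² ≥ c(L/π)²∫(u')², so a(u,u) ≥ (1 + c(L/π)²)∫(u')², while ||u||_{H^1}² ≤ (1 + (L/π)²)∫(u')²; dividing yields the same α.) With (π/L)² = π^2/9 and c = -7/8, the largest admissible constant is α = ((π/L)² + c)/((π/L)² + 1).
Simplifying, α = (-63/8 + π^2)/(9 + π^2).


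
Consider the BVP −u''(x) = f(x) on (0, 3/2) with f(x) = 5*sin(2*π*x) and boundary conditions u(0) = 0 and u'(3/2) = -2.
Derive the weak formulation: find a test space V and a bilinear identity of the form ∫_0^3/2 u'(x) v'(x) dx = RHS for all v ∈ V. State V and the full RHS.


V = {v ∈ H^1(0, 3/2) : v(0) = 0} (test functions vanish at x = 0 where u is specified); weak form: ∫_0^3/2 u'v' dx = ∫_0^3/2 (5*sin(2*π*x)) v dx − 2·v(3/2) for all v ∈ V.

Multiply both sides by a test function v and integrate from 0 to 3/2:
  ∫_0^3/2 −u''(x) v(x) dx = ∫_0^3/2 f(x) v(x) dx.
Integrate the LHS by parts once:
  ∫_0^3/2 −u'' v dx = −[u'(x) v(x)]_0^3/2 + ∫_0^3/2 u'(x) v'(x) dx.
Thus ∫_0^3/2 u'(x) v'(x) dx = ∫_0^3/2 f(x) v(x) dx + [u'(x) v(x)]_0^3/2.
Choose V so that boundary terms are either known or forced to vanish.
Mixed BC: u(0) = 0 (Dirichlet) and u'(3/2) = -2 (Neumann). Define V = {v ∈ H^1(0, 3/2) : v(0) = 0}. Then [u' v]_0^3/2 = u'(3/2)·v(3/2) − u'(0)·0 = − 2·v(3/2).
Weak formulation: find u (satisfying any essential BC) such that ∫_0^3/2 u'(x) v'(x) dx = ∫_0^3/2 f v dx − 2·v(3/2) for all v ∈ V (Dirichlet at 0 absorbed into V; Neumann datum at x = 3/2 contributes the boundary term).
Substituting f(x) = 5*sin(2*π*x), the right-hand side is ∫_0^3/2 (5*sin(2*π*x)) v dx − 2·v(3/2).


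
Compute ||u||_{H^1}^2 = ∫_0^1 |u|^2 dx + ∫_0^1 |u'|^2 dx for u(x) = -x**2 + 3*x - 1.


||u||_{H^1}^2 = 47/10

The H^1 norm (squared) on an interval (0, L) is
  ||u||_{H^1}^2 = ∫_0^L u(x)^2 dx + ∫_0^L u'(x)^2 dx.
Compute u'(x) = 3 - 2*x.
Then u(x)^2 = x**4 - 6*x**3 + 11*x**2 - 6*x + 1 and u'(x)^2 = 4*x**2 - 12*x + 9.
Integrate each monomial from 0 to 1 using ∫_0^1 c·x^n dx = c·1^(n+1)/(n+1):
  ∫_0^1 u(x)^2 dx = ∫_0^1 (x^4 - 6*x^3 + 11*x^2 - 6*x + 1) dx. Term by term:
    ∫_0^1 x^4 dx = 1/5;  ∫_0^1 -6*x^3 dx = -3/2;  ∫_0^1 11*x^2 dx = 11/3;
    ∫_0^1 -6*x dx = -3;  ∫_0^1 1 dx = 1.
  Sum: 1/5 − 3/2 + 11/3 − 3 + 1 = 11/30.
  ∫_0^1 u'(x)^2 dx = ∫_0^1 (4*x^2 - 12*x + 9) dx. Term by term:
    ∫_0^1 4*x^2 dx = 4/3;  ∫_0^1 -12*x dx = -6;  ∫_0^1 9 dx = 9.
  Sum: 4/3 − 6 + 9 = 13/3.
Adding: ||u||_{H^1}^2 = 11/30 + 13/3 = 47/10.


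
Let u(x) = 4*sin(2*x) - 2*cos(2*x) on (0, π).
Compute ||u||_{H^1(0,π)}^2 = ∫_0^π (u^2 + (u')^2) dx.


||u||_{H^1(0,π)}^2 = 50*π

u'(x) = 4*sin(2*x) + 8*cos(2*x).
Expand u² and (u')² and integrate term by term on (0, π), using: for integers n ≥ 1, ∫_0^π sin²(nx) dx = ∫_0^π cos²(nx) dx = π/2; for n ≠ n', ∫_0^π sin(nx)sin(n'x) dx = ∫_0^π cos(nx)cos(n'x) dx = 0; and by product-to-sum, ∫_0^π sin(nx)cos(n'x) dx = ½∫_0^π [sin((n+n')x) + sin((n−n')x)] dx, which is 0 when n+n' is even and 2n/(n²−n'²) when n+n' is odd (it need not vanish on (0, π)).
  u² squared terms: (-2)²·∫cos(2x)² dx = 4·π/2 = 2*π;  (4)²·∫sin(2x)² dx = 16·π/2 = 8*π.
  u² cross terms: 2·(-2)·(4)·∫cos(2x)·sin(2x) dx = -16·(0) = 0.
  So ∫_0^π u² dx = 2*π + 8*π + 0 = 10*π.
  (u')² squared terms: (4)²·∫sin(2x)² dx = 16·π/2 = 8*π;  (8)²·∫cos(2x)² dx = 64·π/2 = 32*π.
  (u')² cross terms: 2·(4)·(8)·∫sin(2x)·cos(2x) dx = 64·(0) = 0.
  So ∫_0^π (u')² dx = 8*π + 32*π + 0 = 40*π.
||u||_{H^1}^2 = (10*π) + (40*π) = 50*π.


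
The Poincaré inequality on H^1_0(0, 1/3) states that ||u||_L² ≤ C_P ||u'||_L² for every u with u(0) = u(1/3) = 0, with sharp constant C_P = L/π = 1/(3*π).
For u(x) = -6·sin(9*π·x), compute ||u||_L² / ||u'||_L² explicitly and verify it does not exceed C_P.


||u||_L² / ||u'||_L² = 1/(9*π) < C_P = 1/(3*π).

u(x) = -6·sin(9*π·x), so u'(x) = -54*π*cos(9*π*x).
Writing u(x) = A·sin(kπx/L) with A = -6 and k = 3, use ∫_0^L sin²(kπx/L) dx = L/2 and ∫_0^L cos²(kπx/L) dx = L/2.
u² = 36·sin²(9*π·x) and (u')² = 2916*π^2·cos²(9*π·x), and each of sin², cos² integrates to L/2 = 1/6 over (0, 1/3).
∫_0^1/3 u² dx = 6, so ||u||_L² = sqrt(6).
∫_0^1/3 (u')² dx = 486*π^2, so ||u'||_L² = 9*sqrt(6)*π.
Ratio ||u||_L² / ||u'||_L² = 1/(9*π).
Sharp Poincaré constant on H^1_0(0, 1/3) is C_P = L/π = 1/(3*π), achieved by sin(3*π·x).
This is the k = 3 harmonic; the ratio L/(kπ) is strictly less than C_P = L/π, consistent with the sharp inequality ||u||_L² ≤ C_P ||u'||_L².


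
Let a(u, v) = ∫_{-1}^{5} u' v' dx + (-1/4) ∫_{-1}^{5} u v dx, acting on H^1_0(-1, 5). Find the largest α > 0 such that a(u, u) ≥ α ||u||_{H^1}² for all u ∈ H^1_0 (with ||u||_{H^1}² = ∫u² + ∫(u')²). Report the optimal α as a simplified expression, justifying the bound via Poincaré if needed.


α = (-9 + π^2)/(π^2 + 36)

Coercivity of a(·,·) on H^1_0(-1, 5) means a(u, u) ≥ α ||u||_{H^1}² for every u ∈ H^1_0.
The interval has length L = 6, and Poincaré/coercivity depend only on L. Here a(u, u) = ∫(u')² + (-1/4)·∫u².
Here c = -1/4 < 0 with |c| < (π/L)² = π^2/36, so coercivity still holds. The condition a(u,u) ≥ α||u||_{H^1}² reads (1−α)∫(u')² ≥ (α−c)∫u². Any admissible α is ≤ 1 (rapidly oscillating u have ∫u²/∫(u')² → 0), and α = 1 would force 0 ≥ (1−c)∫u², impossible since c < 1; so 1−α > 0. By the sharp Poincaré inequality on H^1_0 of an interval of length L, ∫(u')² ≥ (π/L)²∫u² with equality for the first sine mode sin(π(x−x₀)/L) (x₀ the left endpoint), so the inequality holds for all u iff (1−α)(π/L)² ≥ α − c, i.e. α ≤ ((π/L)² + c)/((π/L)² + 1) = (1 + c(L/π)²)/(1 + (L/π)²). (Direct route, valid since c ≤ 0: Poincaré gives c∫u² ≥ c(L/π)²∫(u')², so a(u,u) ≥ (1 + c(L/π)²)∫(u')², while ||u||_{H^1}² ≤ (1 + (L/π)²)∫(u')²; dividing yields the same α.) With (π/L)² = π^2/36 and c = -1/4, the largest admissible constant is α = ((π/L)² + c)/((π/L)² + 1).
Simplifying, α = (-9 + π^2)/(π^2 + 36).


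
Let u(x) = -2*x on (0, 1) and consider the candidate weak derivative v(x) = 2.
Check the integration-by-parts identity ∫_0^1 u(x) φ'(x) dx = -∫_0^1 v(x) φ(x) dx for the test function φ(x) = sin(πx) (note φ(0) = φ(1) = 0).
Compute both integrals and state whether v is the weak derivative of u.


LHS = 4/π, RHS = -4/π. No, v is not the weak derivative of u.

u(x) = -2*x, classical derivative u'(x) = -2.
φ(x) = sin(πx), so φ'(x) = π*cos(π*x).
Note φ(0) = φ(1) = 0, so the boundary term u·φ vanishes.
LHS = ∫_0^1 u(x) φ'(x) dx = ∫_0^1 (-2*π*x*cos(π*x)) dx. Term by term:
  ∫_0^1 -2*π*x*cos(π*x) dx = 4/π.
So LHS = 4/π.
∫_0^1 v(x) φ(x) dx = ∫_0^1 (2*sin(π*x)) dx. Term by term:
  ∫_0^1 2*sin(π*x) dx = 4/π.
So RHS = -∫_0^1 v(x) φ(x) dx = -4/π.
LHS − RHS = 8/π ≠ 0, so the identity fails.
(For a valid weak derivative the identity must hold for EVERY test function, in particular this one. The failure shows v is NOT the weak derivative of u.)
Correct weak derivative would be u'(x) = -2.


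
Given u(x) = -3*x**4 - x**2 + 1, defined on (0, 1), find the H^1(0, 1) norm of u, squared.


||u||_{H^1}^2 = 3433/105

The H^1 norm (squared) on an interval (0, L) is
  ||u||_{H^1}^2 = ∫_0^L u(x)^2 dx + ∫_0^L u'(x)^2 dx.
Compute u'(x) = -12*x**3 - 2*x.
Then u(x)^2 = 9*x**8 + 6*x**6 - 5*x**4 - 2*x**2 + 1 and u'(x)^2 = 144*x**6 + 48*x**4 + 4*x**2.
Integrate each monomial from 0 to 1 using ∫_0^1 c·x^n dx = c·1^(n+1)/(n+1):
  ∫_0^1 u(x)^2 dx = ∫_0^1 (9*x^8 + 6*x^6 - 5*x^4 - 2*x^2 + 1) dx. Term by term:
    ∫_0^1 9*x^8 dx = 1;  ∫_0^1 6*x^6 dx = 6/7;  ∫_0^1 -5*x^4 dx = -1;
    ∫_0^1 -2*x^2 dx = -2/3;  ∫_0^1 1 dx = 1.
  Sum: 1 + 6/7 − 1 − 2/3 + 1 = 25/21.
  ∫_0^1 u'(x)^2 dx = ∫_0^1 (144*x^6 + 48*x^4 + 4*x^2) dx. Term by term:
    ∫_0^1 144*x^6 dx = 144/7;  ∫_0^1 48*x^4 dx = 48/5;  ∫_0^1 4*x^2 dx = 4/3.
  Sum: 144/7 + 48/5 + 4/3 = 3308/105.
Adding: ||u||_{H^1}^2 = 25/21 + 3308/105 = 3433/105.


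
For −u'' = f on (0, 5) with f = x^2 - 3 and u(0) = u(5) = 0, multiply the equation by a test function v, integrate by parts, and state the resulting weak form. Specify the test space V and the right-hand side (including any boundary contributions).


V = H^1_0(0, 5) (so v(0) = v(5) = 0); weak form: ∫_0^5 u'v' dx = ∫_0^5 (x^2 - 3) v dx for all v ∈ V.

Multiply both sides by a test function v and integrate from 0 to 5:
  ∫_0^5 −u''(x) v(x) dx = ∫_0^5 f(x) v(x) dx.
Integrate the LHS by parts once:
  ∫_0^5 −u'' v dx = −[u'(x) v(x)]_0^5 + ∫_0^5 u'(x) v'(x) dx.
Thus ∫_0^5 u'(x) v'(x) dx = ∫_0^5 f(x) v(x) dx + [u'(x) v(x)]_0^5.
Choose V so that boundary terms are either known or forced to vanish.
u is Dirichlet: u(0) = u(5) = 0. Let V = H^1_0(0, 5); then v(0) = v(5) = 0, and [u' v]_0^5 = 0.
Weak formulation: find u (satisfying any essential BC) such that ∫_0^5 u'(x) v'(x) dx = ∫_0^5 f v dx for all v ∈ V.
Substituting f(x) = x^2 - 3, the right-hand side is ∫_0^5 (x^2 - 3) v dx.


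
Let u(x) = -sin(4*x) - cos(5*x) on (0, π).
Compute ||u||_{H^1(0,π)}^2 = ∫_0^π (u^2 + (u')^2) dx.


||u||_{H^1(0,π)}^2 = -416/9 + 43*π/2

u'(x) = 5*sin(5*x) - 4*cos(4*x).
Expand u² and (u')² and integrate term by term on (0, π), using: for integers n ≥ 1, ∫_0^π sin²(nx) dx = ∫_0^π cos²(nx) dx = π/2; for n ≠ n', ∫_0^π sin(nx)sin(n'x) dx = ∫_0^π cos(nx)cos(n'x) dx = 0; and by product-to-sum, ∫_0^π sin(nx)cos(n'x) dx = ½∫_0^π [sin((n+n')x) + sin((n−n')x)] dx, which is 0 when n+n' is even and 2n/(n²−n'²) when n+n' is odd (it need not vanish on (0, π)).
  u² squared terms: (-1)²·∫cos(5x)² dx = 1·π/2 = π/2;  (-1)²·∫sin(4x)² dx = 1·π/2 = π/2.
  u² cross terms: 2·(-1)·(-1)·∫cos(5x)·sin(4x) dx = 2·(-8/9) = -16/9.
  So ∫_0^π u² dx = π/2 + π/2 − 16/9 = -16/9 + π.
  (u')² squared terms: (-4)²·∫cos(4x)² dx = 16·π/2 = 8*π;  (5)²·∫sin(5x)² dx = 25·π/2 = 25*π/2.
  (u')² cross terms: 2·(-4)·(5)·∫cos(4x)·sin(5x) dx = -40·(10/9) = -400/9.
  So ∫_0^π (u')² dx = 8*π + 25*π/2 − 400/9 = -400/9 + 41*π/2.
||u||_{H^1}^2 = (-16/9 + π) + (-400/9 + 41*π/2) = -416/9 + 43*π/2.


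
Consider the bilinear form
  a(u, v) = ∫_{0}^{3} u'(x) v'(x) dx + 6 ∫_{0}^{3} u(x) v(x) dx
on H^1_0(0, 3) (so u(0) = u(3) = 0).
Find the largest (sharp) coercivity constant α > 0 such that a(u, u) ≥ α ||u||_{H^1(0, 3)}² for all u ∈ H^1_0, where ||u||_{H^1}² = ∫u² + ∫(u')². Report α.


α = 1

Coercivity of a(·,·) on H^1_0(0, 3) means a(u, u) ≥ α ||u||_{H^1}² for every u ∈ H^1_0.
The interval has length L = 3, and Poincaré/coercivity depend only on L. Here a(u, u) = ∫(u')² + (6)·∫u².
Here c = 6 ≥ 1, so a(u,u) = ∫(u')² + c∫u² ≥ ∫(u')² + ∫u² = ||u||_{H^1}², i.e. α = 1 works. No larger α is possible: a(u,u) ≥ α||u||_{H^1}² means (1−α)∫(u')² ≥ (α−c)∫u², and for the modes u_n = sin(nπ(x−x₀)/L) (x₀ the left endpoint) one has ∫u_n²/∫(u_n')² = (L/(nπ))² → 0, so a(u_n,u_n)/||u_n||_{H^1}² → 1. Hence the optimal constant is α = 1.
Therefore α = 1.


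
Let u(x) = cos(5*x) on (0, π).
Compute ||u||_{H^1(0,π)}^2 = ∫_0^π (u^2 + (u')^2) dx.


||u||_{H^1(0,π)}^2 = 13*π

u'(x) = -5*sin(5*x).
Expand u² and (u')² and integrate term by term on (0, π), using: for integers n ≥ 1, ∫_0^π sin²(nx) dx = ∫_0^π cos²(nx) dx = π/2; for n ≠ n', ∫_0^π sin(nx)sin(n'x) dx = ∫_0^π cos(nx)cos(n'x) dx = 0; and by product-to-sum, ∫_0^π sin(nx)cos(n'x) dx = ½∫_0^π [sin((n+n')x) + sin((n−n')x)] dx, which is 0 when n+n' is even and 2n/(n²−n'²) when n+n' is odd (it need not vanish on (0, π)).
  u² squared terms: (1)²·∫cos(5x)² dx = 1·π/2 = π/2.
  So ∫_0^π u² dx = π/2.
  (u')² squared terms: (-5)²·∫sin(5x)² dx = 25·π/2 = 25*π/2.
  So ∫_0^π (u')² dx = 25*π/2.
||u||_{H^1}^2 = (π/2) + (25*π/2) = 13*π.


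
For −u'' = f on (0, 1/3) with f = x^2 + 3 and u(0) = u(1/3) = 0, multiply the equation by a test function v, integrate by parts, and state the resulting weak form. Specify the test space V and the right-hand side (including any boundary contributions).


V = H^1_0(0, 1/3) (so v(0) = v(1/3) = 0); weak form: ∫_0^1/3 u'v' dx = ∫_0^1/3 (x^2 + 3) v dx for all v ∈ V.

Multiply both sides by a test function v and integrate from 0 to 1/3:
  ∫_0^1/3 −u''(x) v(x) dx = ∫_0^1/3 f(x) v(x) dx.
Integrate the LHS by parts once:
  ∫_0^1/3 −u'' v dx = −[u'(x) v(x)]_0^1/3 + ∫_0^1/3 u'(x) v'(x) dx.
Thus ∫_0^1/3 u'(x) v'(x) dx = ∫_0^1/3 f(x) v(x) dx + [u'(x) v(x)]_0^1/3.
Choose V so that boundary terms are either known or forced to vanish.
u is Dirichlet: u(0) = u(1/3) = 0. Let V = H^1_0(0, 1/3); then v(0) = v(1/3) = 0, and [u' v]_0^1/3 = 0.
Weak formulation: find u (satisfying any essential BC) such that ∫_0^1/3 u'(x) v'(x) dx = ∫_0^1/3 f v dx for all v ∈ V.
Substituting f(x) = x^2 + 3, the right-hand side is ∫_0^1/3 (x^2 + 3) v dx.


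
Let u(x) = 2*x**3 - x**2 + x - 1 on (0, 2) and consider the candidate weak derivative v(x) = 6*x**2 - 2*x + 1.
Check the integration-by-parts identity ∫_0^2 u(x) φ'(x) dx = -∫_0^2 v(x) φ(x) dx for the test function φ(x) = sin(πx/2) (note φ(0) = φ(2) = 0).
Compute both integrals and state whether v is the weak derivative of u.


LHS = -44/π + 192/π^3, RHS = -44/π + 192/π^3. Yes, v = u' weakly.

u(x) = 2*x**3 - x**2 + x - 1, classical derivative u'(x) = 6*x**2 - 2*x + 1.
φ(x) = sin(πx/2), so φ'(x) = π*cos(π*x/2)/2.
Note φ(0) = φ(2) = 0, so the boundary term u·φ vanishes.
LHS = ∫_0^2 u(x) φ'(x) dx = ∫_0^2 (π*x^3*cos(π*x/2) - π*x^2*cos(π*x/2)/2 + π*x*cos(π*x/2)/2 - π*cos(π*x/2)/2) dx. Term by term:
  ∫_0^2 -π*cos(π*x/2)/2 dx = 0;  ∫_0^2 π*x^3*cos(π*x/2) dx = -48/π + 192/π^3;  ∫_0^2 π*x*cos(π*x/2)/2 dx = -4/π;
  ∫_0^2 -π*x^2*cos(π*x/2)/2 dx = 8/π.
Sum: 0 + -48/π + 192/π^3 − 4/π + 8/π = -44/π + 192/π^3.
So LHS = -44/π + 192/π^3.
∫_0^2 v(x) φ(x) dx = ∫_0^2 (6*x^2*sin(π*x/2) - 2*x*sin(π*x/2) + sin(π*x/2)) dx. Term by term:
  ∫_0^2 -2*x*sin(π*x/2) dx = -8/π;  ∫_0^2 6*x^2*sin(π*x/2) dx = -192/π^3 + 48/π;  ∫_0^2 sin(π*x/2) dx = 4/π.
Sum: -8/π + -192/π^3 + 48/π + 4/π = -192/π^3 + 44/π.
So RHS = -∫_0^2 v(x) φ(x) dx = -44/π + 192/π^3.
LHS = RHS, so the identity holds for this test φ.
Moreover u is smooth here and v(x) = u'(x) = 6*x**2 - 2*x + 1 pointwise, so the identity holds for every test function. Hence v is the weak derivative of u.


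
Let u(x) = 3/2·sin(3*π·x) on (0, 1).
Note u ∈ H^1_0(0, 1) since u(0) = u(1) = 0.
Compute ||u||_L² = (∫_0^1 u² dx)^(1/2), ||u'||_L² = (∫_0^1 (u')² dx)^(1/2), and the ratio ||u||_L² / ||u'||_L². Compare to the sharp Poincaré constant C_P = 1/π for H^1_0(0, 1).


||u||_L² / ||u'||_L² = 1/(3*π) < C_P = 1/π.

u(x) = 3/2·sin(3*π·x), so u'(x) = 9*π*cos(3*π*x)/2.
Writing u(x) = A·sin(kπx/L) with A = 3/2 and k = 3, use ∫_0^L sin²(kπx/L) dx = L/2 and ∫_0^L cos²(kπx/L) dx = L/2.
u² = 9/4·sin²(3*π·x) and (u')² = 81*π^2/4·cos²(3*π·x), and each of sin², cos² integrates to L/2 = 1/2 over (0, 1).
∫_0^1 u² dx = 9/8, so ||u||_L² = 3*sqrt(2)/4.
∫_0^1 (u')² dx = 81*π^2/8, so ||u'||_L² = 9*sqrt(2)*π/4.
Ratio ||u||_L² / ||u'||_L² = 1/(3*π).
Sharp Poincaré constant on H^1_0(0, 1) is C_P = L/π = 1/π, achieved by sin(π·x).
This is the k = 3 harmonic; the ratio L/(kπ) is strictly less than C_P = L/π, consistent with the sharp inequality ||u||_L² ≤ C_P ||u'||_L².


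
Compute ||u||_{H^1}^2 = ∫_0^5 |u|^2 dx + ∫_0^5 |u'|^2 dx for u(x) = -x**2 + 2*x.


||u||_{H^1}^2 = 760/3

The H^1 norm (squared) on an interval (0, L) is
  ||u||_{H^1}^2 = ∫_0^L u(x)^2 dx + ∫_0^L u'(x)^2 dx.
Compute u'(x) = 2 - 2*x.
Then u(x)^2 = x**4 - 4*x**3 + 4*x**2 and u'(x)^2 = 4*x**2 - 8*x + 4.
Integrate each monomial from 0 to 5 using ∫_0^5 c·x^n dx = c·5^(n+1)/(n+1):
  ∫_0^5 u(x)^2 dx = ∫_0^5 (x^4 - 4*x^3 + 4*x^2) dx. Term by term:
    ∫_0^5 x^4 dx = 625;  ∫_0^5 -4*x^3 dx = -625;  ∫_0^5 4*x^2 dx = 500/3.
  Sum: 625 − 625 + 500/3 = 500/3.
  ∫_0^5 u'(x)^2 dx = ∫_0^5 (4*x^2 - 8*x + 4) dx. Term by term:
    ∫_0^5 4*x^2 dx = 500/3;  ∫_0^5 -8*x dx = -100;  ∫_0^5 4 dx = 20.
  Sum: 500/3 − 100 + 20 = 260/3.
Adding: ||u||_{H^1}^2 = 500/3 + 260/3 = 760/3.


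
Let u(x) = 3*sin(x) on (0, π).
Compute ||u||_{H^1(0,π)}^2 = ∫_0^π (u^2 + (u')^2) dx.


||u||_{H^1(0,π)}^2 = 9*π

u'(x) = 3*cos(x).
Expand u² and (u')² and integrate term by term on (0, π), using: for integers n ≥ 1, ∫_0^π sin²(nx) dx = ∫_0^π cos²(nx) dx = π/2; for n ≠ n', ∫_0^π sin(nx)sin(n'x) dx = ∫_0^π cos(nx)cos(n'x) dx = 0; and by product-to-sum, ∫_0^π sin(nx)cos(n'x) dx = ½∫_0^π [sin((n+n')x) + sin((n−n')x)] dx, which is 0 when n+n' is even and 2n/(n²−n'²) when n+n' is odd (it need not vanish on (0, π)).
  u² squared terms: (3)²·∫sin(x)² dx = 9·π/2 = 9*π/2.
  So ∫_0^π u² dx = 9*π/2.
  (u')² squared terms: (3)²·∫cos(x)² dx = 9·π/2 = 9*π/2.
  So ∫_0^π (u')² dx = 9*π/2.
||u||_{H^1}^2 = (9*π/2) + (9*π/2) = 9*π.


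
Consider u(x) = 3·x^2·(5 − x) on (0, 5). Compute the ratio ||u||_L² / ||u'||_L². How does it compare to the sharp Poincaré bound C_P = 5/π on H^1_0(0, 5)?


||u||_L² / ||u'||_L² = 5*sqrt(14)/14 < C_P = 5/π.

u(x) = 3·x^2·(5 − x), so u'(x) = 3*x*(10 - 3*x).
u(x) = 3·x^2·(5 − x) vanishes at x = 0 and x = 5, so u ∈ H^1_0(0, 5). Differentiate via the product rule and integrate the resulting polynomials term by term.
  ∫_0^5 u² dx = ∫_0^5 (9*x^6 - 90*x^5 + 225*x^4) dx. Term by term:
    ∫_0^5 9*x^6 dx = 703125/7;  ∫_0^5 -90*x^5 dx = -234375;  ∫_0^5 225*x^4 dx = 140625.
  Sum: 703125/7 − 234375 + 140625 = 46875/7.
  ∫_0^5 (u')² dx = ∫_0^5 (81*x^4 - 540*x^3 + 900*x^2) dx. Term by term:
    ∫_0^5 81*x^4 dx = 50625;  ∫_0^5 -540*x^3 dx = -84375;  ∫_0^5 900*x^2 dx = 37500.
  Sum: 50625 − 84375 + 37500 = 3750.
∫_0^5 u² dx = 46875/7, so ||u||_L² = 125*sqrt(21)/7.
∫_0^5 (u')² dx = 3750, so ||u'||_L² = 25*sqrt(6).
Ratio ||u||_L² / ||u'||_L² = 5*sqrt(14)/14.
Sharp Poincaré constant on H^1_0(0, 5) is C_P = L/π = 5/π, achieved by sin(π/5·x).
A polynomial bump cannot attain the sharp Poincaré constant (only the first sine eigenfunction does), so the ratio is strictly less than C_P, consistent with ||u||_L² ≤ C_P ||u'||_L².
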